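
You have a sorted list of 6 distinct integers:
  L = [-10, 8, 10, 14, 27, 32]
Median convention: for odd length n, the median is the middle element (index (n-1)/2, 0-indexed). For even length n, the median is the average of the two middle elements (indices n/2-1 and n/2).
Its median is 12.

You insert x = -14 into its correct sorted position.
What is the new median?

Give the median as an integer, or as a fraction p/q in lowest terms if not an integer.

Old list (sorted, length 6): [-10, 8, 10, 14, 27, 32]
Old median = 12
Insert x = -14
Old length even (6). Middle pair: indices 2,3 = 10,14.
New length odd (7). New median = single middle element.
x = -14: 0 elements are < x, 6 elements are > x.
New sorted list: [-14, -10, 8, 10, 14, 27, 32]
New median = 10

Answer: 10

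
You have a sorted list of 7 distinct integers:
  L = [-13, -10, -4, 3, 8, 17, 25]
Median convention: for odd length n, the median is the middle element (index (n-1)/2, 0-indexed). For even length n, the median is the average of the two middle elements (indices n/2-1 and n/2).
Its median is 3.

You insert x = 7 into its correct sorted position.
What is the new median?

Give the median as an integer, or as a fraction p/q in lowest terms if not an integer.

Old list (sorted, length 7): [-13, -10, -4, 3, 8, 17, 25]
Old median = 3
Insert x = 7
Old length odd (7). Middle was index 3 = 3.
New length even (8). New median = avg of two middle elements.
x = 7: 4 elements are < x, 3 elements are > x.
New sorted list: [-13, -10, -4, 3, 7, 8, 17, 25]
New median = 5

Answer: 5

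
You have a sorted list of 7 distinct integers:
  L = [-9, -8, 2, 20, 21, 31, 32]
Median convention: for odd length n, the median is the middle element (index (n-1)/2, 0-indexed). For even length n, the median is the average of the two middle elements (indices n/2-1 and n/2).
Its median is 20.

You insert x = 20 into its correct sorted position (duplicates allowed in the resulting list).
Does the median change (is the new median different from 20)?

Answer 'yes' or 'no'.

Old median = 20
Insert x = 20
New median = 20
Changed? no

Answer: no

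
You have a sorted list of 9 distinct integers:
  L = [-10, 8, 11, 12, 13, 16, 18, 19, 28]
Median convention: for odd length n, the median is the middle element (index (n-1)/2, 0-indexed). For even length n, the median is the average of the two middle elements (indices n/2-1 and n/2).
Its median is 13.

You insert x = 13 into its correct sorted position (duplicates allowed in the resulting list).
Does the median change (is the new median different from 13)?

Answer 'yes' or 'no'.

Old median = 13
Insert x = 13
New median = 13
Changed? no

Answer: no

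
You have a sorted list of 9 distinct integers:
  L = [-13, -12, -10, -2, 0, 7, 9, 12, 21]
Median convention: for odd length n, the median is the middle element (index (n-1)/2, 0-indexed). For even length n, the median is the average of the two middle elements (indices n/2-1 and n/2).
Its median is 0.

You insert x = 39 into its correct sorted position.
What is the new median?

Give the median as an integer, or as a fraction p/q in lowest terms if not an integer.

Old list (sorted, length 9): [-13, -12, -10, -2, 0, 7, 9, 12, 21]
Old median = 0
Insert x = 39
Old length odd (9). Middle was index 4 = 0.
New length even (10). New median = avg of two middle elements.
x = 39: 9 elements are < x, 0 elements are > x.
New sorted list: [-13, -12, -10, -2, 0, 7, 9, 12, 21, 39]
New median = 7/2

Answer: 7/2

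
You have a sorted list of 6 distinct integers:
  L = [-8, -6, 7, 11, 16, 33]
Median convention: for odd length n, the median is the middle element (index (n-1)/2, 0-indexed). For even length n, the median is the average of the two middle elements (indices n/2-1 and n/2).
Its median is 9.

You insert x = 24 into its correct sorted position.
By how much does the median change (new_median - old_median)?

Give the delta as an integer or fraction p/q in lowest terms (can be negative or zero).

Old median = 9
After inserting x = 24: new sorted = [-8, -6, 7, 11, 16, 24, 33]
New median = 11
Delta = 11 - 9 = 2

Answer: 2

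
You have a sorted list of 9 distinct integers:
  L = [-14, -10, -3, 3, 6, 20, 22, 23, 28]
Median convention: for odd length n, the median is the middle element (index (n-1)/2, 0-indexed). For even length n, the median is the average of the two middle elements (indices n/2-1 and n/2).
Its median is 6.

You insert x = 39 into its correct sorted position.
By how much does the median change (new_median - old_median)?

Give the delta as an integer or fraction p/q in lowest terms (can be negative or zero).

Old median = 6
After inserting x = 39: new sorted = [-14, -10, -3, 3, 6, 20, 22, 23, 28, 39]
New median = 13
Delta = 13 - 6 = 7

Answer: 7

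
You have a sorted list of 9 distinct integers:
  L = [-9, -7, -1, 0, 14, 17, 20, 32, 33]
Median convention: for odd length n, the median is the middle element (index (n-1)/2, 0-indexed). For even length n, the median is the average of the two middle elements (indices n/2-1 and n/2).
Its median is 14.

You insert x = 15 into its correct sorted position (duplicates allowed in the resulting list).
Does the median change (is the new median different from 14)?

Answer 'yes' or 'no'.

Answer: yes

Derivation:
Old median = 14
Insert x = 15
New median = 29/2
Changed? yes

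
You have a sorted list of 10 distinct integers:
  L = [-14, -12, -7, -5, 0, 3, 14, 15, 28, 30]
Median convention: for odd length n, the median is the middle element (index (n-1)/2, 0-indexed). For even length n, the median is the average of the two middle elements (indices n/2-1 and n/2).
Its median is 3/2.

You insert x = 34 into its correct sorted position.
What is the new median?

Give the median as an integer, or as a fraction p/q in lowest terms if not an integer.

Answer: 3

Derivation:
Old list (sorted, length 10): [-14, -12, -7, -5, 0, 3, 14, 15, 28, 30]
Old median = 3/2
Insert x = 34
Old length even (10). Middle pair: indices 4,5 = 0,3.
New length odd (11). New median = single middle element.
x = 34: 10 elements are < x, 0 elements are > x.
New sorted list: [-14, -12, -7, -5, 0, 3, 14, 15, 28, 30, 34]
New median = 3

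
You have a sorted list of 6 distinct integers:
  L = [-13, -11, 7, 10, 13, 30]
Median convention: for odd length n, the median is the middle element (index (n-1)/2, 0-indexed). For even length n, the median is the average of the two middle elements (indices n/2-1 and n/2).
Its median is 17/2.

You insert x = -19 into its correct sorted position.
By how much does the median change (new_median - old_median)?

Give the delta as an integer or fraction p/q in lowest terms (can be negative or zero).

Answer: -3/2

Derivation:
Old median = 17/2
After inserting x = -19: new sorted = [-19, -13, -11, 7, 10, 13, 30]
New median = 7
Delta = 7 - 17/2 = -3/2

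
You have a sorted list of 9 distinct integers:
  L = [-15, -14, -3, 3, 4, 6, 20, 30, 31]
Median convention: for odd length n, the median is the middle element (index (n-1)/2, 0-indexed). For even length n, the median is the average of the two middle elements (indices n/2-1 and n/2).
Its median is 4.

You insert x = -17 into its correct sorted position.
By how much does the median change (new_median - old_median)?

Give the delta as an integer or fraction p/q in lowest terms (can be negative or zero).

Answer: -1/2

Derivation:
Old median = 4
After inserting x = -17: new sorted = [-17, -15, -14, -3, 3, 4, 6, 20, 30, 31]
New median = 7/2
Delta = 7/2 - 4 = -1/2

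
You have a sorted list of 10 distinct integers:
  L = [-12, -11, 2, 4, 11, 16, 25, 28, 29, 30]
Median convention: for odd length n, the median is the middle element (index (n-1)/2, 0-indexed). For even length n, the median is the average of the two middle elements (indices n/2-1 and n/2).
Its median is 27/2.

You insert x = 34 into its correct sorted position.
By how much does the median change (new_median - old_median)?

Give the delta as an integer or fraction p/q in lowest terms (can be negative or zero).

Old median = 27/2
After inserting x = 34: new sorted = [-12, -11, 2, 4, 11, 16, 25, 28, 29, 30, 34]
New median = 16
Delta = 16 - 27/2 = 5/2

Answer: 5/2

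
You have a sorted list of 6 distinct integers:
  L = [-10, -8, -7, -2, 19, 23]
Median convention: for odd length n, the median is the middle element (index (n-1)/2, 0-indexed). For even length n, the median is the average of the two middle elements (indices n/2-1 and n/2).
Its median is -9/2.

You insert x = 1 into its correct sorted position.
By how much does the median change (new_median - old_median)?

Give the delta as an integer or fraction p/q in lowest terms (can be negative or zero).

Answer: 5/2

Derivation:
Old median = -9/2
After inserting x = 1: new sorted = [-10, -8, -7, -2, 1, 19, 23]
New median = -2
Delta = -2 - -9/2 = 5/2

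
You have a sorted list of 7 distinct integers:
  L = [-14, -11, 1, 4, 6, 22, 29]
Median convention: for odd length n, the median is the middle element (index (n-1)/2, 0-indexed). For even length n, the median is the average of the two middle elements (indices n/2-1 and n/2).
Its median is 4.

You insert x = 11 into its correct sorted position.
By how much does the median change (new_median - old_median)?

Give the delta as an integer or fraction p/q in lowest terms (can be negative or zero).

Answer: 1

Derivation:
Old median = 4
After inserting x = 11: new sorted = [-14, -11, 1, 4, 6, 11, 22, 29]
New median = 5
Delta = 5 - 4 = 1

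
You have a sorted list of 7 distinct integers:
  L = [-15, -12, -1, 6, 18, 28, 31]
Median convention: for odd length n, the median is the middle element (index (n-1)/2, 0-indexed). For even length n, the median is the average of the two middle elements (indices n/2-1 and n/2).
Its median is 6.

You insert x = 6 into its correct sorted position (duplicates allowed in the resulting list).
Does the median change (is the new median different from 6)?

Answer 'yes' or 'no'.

Old median = 6
Insert x = 6
New median = 6
Changed? no

Answer: no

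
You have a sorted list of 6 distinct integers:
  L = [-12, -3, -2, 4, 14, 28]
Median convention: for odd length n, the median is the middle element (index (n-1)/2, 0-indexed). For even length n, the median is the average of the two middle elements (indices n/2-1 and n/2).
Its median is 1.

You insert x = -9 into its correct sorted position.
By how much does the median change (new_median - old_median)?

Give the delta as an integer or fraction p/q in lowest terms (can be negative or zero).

Old median = 1
After inserting x = -9: new sorted = [-12, -9, -3, -2, 4, 14, 28]
New median = -2
Delta = -2 - 1 = -3

Answer: -3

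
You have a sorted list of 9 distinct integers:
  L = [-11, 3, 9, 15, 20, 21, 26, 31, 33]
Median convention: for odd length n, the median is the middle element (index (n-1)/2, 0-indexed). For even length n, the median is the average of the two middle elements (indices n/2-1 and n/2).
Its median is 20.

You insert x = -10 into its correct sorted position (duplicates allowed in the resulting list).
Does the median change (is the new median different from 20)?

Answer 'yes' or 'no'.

Answer: yes

Derivation:
Old median = 20
Insert x = -10
New median = 35/2
Changed? yes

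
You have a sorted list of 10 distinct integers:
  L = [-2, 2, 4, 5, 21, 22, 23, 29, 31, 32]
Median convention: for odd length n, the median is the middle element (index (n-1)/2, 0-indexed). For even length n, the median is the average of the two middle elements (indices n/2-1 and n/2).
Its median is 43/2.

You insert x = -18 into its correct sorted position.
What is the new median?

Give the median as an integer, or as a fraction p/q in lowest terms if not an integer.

Old list (sorted, length 10): [-2, 2, 4, 5, 21, 22, 23, 29, 31, 32]
Old median = 43/2
Insert x = -18
Old length even (10). Middle pair: indices 4,5 = 21,22.
New length odd (11). New median = single middle element.
x = -18: 0 elements are < x, 10 elements are > x.
New sorted list: [-18, -2, 2, 4, 5, 21, 22, 23, 29, 31, 32]
New median = 21

Answer: 21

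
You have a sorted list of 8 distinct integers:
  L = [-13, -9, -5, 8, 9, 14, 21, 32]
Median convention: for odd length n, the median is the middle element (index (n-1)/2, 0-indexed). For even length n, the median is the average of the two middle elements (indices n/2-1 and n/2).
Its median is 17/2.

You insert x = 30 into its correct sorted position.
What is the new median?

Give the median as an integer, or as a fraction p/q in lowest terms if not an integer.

Answer: 9

Derivation:
Old list (sorted, length 8): [-13, -9, -5, 8, 9, 14, 21, 32]
Old median = 17/2
Insert x = 30
Old length even (8). Middle pair: indices 3,4 = 8,9.
New length odd (9). New median = single middle element.
x = 30: 7 elements are < x, 1 elements are > x.
New sorted list: [-13, -9, -5, 8, 9, 14, 21, 30, 32]
New median = 9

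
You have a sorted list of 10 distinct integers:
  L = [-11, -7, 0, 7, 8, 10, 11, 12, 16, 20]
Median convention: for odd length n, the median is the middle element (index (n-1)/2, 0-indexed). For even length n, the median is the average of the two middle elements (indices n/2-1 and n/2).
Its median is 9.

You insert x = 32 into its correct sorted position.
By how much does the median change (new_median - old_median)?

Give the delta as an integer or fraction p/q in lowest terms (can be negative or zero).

Answer: 1

Derivation:
Old median = 9
After inserting x = 32: new sorted = [-11, -7, 0, 7, 8, 10, 11, 12, 16, 20, 32]
New median = 10
Delta = 10 - 9 = 1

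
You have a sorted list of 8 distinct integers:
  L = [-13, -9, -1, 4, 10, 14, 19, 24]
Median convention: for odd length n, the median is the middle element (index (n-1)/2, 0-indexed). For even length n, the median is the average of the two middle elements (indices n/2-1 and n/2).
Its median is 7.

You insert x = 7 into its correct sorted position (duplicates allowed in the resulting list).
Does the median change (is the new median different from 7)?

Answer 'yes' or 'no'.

Old median = 7
Insert x = 7
New median = 7
Changed? no

Answer: no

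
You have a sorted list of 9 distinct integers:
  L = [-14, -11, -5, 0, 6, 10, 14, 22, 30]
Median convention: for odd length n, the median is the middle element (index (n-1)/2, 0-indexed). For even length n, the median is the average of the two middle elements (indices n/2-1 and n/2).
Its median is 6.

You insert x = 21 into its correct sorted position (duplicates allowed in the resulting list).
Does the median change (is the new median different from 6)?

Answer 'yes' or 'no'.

Answer: yes

Derivation:
Old median = 6
Insert x = 21
New median = 8
Changed? yes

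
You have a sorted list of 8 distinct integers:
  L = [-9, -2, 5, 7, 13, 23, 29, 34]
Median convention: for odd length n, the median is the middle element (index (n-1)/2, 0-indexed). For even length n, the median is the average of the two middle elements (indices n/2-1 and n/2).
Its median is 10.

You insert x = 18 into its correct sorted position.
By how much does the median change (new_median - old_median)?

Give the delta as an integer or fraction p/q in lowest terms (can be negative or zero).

Answer: 3

Derivation:
Old median = 10
After inserting x = 18: new sorted = [-9, -2, 5, 7, 13, 18, 23, 29, 34]
New median = 13
Delta = 13 - 10 = 3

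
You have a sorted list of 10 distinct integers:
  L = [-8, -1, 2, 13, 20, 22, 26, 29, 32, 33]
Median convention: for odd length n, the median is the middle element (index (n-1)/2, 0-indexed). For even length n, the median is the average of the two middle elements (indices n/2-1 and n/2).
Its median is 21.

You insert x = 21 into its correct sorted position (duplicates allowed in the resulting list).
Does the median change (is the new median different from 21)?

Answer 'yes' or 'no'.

Answer: no

Derivation:
Old median = 21
Insert x = 21
New median = 21
Changed? no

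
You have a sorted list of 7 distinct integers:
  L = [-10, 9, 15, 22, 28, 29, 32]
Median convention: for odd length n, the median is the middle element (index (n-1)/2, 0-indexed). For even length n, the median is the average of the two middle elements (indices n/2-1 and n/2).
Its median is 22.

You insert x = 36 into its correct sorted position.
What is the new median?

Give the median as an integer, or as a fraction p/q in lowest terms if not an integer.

Old list (sorted, length 7): [-10, 9, 15, 22, 28, 29, 32]
Old median = 22
Insert x = 36
Old length odd (7). Middle was index 3 = 22.
New length even (8). New median = avg of two middle elements.
x = 36: 7 elements are < x, 0 elements are > x.
New sorted list: [-10, 9, 15, 22, 28, 29, 32, 36]
New median = 25

Answer: 25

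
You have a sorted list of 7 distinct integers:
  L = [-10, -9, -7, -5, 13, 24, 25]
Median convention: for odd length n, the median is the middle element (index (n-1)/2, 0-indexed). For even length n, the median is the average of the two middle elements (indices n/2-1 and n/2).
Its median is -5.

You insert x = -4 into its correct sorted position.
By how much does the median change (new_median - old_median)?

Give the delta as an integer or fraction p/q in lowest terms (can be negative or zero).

Answer: 1/2

Derivation:
Old median = -5
After inserting x = -4: new sorted = [-10, -9, -7, -5, -4, 13, 24, 25]
New median = -9/2
Delta = -9/2 - -5 = 1/2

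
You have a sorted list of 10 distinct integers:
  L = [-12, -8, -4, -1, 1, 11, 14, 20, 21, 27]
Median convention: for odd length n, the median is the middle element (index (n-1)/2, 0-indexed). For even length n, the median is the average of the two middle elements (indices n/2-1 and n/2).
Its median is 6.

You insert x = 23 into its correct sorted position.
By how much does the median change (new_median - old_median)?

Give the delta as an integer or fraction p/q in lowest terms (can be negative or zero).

Old median = 6
After inserting x = 23: new sorted = [-12, -8, -4, -1, 1, 11, 14, 20, 21, 23, 27]
New median = 11
Delta = 11 - 6 = 5

Answer: 5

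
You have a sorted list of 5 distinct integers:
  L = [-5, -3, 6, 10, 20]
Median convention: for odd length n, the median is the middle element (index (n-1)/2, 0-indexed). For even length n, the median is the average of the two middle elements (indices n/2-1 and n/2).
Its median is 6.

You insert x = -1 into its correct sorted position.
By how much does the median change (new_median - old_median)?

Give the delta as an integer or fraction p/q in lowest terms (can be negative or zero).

Old median = 6
After inserting x = -1: new sorted = [-5, -3, -1, 6, 10, 20]
New median = 5/2
Delta = 5/2 - 6 = -7/2

Answer: -7/2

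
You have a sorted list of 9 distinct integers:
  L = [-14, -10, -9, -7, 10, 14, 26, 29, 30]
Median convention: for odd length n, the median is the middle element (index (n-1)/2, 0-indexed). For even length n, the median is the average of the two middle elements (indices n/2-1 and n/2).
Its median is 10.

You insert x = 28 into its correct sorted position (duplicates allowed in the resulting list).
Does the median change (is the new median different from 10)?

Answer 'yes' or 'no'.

Old median = 10
Insert x = 28
New median = 12
Changed? yes

Answer: yes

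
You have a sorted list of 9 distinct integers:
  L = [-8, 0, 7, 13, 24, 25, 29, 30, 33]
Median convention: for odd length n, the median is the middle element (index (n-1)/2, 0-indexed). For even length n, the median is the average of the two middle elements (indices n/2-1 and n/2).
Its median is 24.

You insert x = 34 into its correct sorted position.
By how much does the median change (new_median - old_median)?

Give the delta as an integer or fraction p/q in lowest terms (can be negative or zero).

Answer: 1/2

Derivation:
Old median = 24
After inserting x = 34: new sorted = [-8, 0, 7, 13, 24, 25, 29, 30, 33, 34]
New median = 49/2
Delta = 49/2 - 24 = 1/2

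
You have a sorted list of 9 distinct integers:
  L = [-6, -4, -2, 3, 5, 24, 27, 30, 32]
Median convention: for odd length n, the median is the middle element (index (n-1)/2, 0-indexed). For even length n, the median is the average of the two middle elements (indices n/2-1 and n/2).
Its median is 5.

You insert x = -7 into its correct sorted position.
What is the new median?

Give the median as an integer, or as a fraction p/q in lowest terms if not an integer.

Old list (sorted, length 9): [-6, -4, -2, 3, 5, 24, 27, 30, 32]
Old median = 5
Insert x = -7
Old length odd (9). Middle was index 4 = 5.
New length even (10). New median = avg of two middle elements.
x = -7: 0 elements are < x, 9 elements are > x.
New sorted list: [-7, -6, -4, -2, 3, 5, 24, 27, 30, 32]
New median = 4

Answer: 4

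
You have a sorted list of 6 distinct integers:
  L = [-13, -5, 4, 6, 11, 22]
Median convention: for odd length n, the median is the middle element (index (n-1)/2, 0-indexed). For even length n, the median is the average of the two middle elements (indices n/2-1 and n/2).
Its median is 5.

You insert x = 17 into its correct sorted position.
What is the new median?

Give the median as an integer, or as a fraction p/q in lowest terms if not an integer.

Old list (sorted, length 6): [-13, -5, 4, 6, 11, 22]
Old median = 5
Insert x = 17
Old length even (6). Middle pair: indices 2,3 = 4,6.
New length odd (7). New median = single middle element.
x = 17: 5 elements are < x, 1 elements are > x.
New sorted list: [-13, -5, 4, 6, 11, 17, 22]
New median = 6

Answer: 6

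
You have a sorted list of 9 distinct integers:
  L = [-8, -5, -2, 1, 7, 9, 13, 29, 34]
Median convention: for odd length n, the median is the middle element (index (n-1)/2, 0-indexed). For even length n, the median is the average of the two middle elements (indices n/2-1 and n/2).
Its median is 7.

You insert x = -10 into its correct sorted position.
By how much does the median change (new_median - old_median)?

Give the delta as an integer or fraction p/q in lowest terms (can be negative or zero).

Old median = 7
After inserting x = -10: new sorted = [-10, -8, -5, -2, 1, 7, 9, 13, 29, 34]
New median = 4
Delta = 4 - 7 = -3

Answer: -3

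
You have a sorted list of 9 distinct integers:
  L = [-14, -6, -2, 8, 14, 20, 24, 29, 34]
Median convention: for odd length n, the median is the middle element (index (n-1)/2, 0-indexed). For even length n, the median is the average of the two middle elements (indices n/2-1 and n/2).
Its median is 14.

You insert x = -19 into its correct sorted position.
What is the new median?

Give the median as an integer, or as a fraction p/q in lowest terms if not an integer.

Old list (sorted, length 9): [-14, -6, -2, 8, 14, 20, 24, 29, 34]
Old median = 14
Insert x = -19
Old length odd (9). Middle was index 4 = 14.
New length even (10). New median = avg of two middle elements.
x = -19: 0 elements are < x, 9 elements are > x.
New sorted list: [-19, -14, -6, -2, 8, 14, 20, 24, 29, 34]
New median = 11

Answer: 11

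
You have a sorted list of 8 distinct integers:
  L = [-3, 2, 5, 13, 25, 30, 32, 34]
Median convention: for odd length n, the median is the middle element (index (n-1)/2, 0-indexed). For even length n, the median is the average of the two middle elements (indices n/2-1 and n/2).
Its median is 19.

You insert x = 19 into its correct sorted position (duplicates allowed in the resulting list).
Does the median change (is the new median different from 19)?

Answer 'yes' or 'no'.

Old median = 19
Insert x = 19
New median = 19
Changed? no

Answer: no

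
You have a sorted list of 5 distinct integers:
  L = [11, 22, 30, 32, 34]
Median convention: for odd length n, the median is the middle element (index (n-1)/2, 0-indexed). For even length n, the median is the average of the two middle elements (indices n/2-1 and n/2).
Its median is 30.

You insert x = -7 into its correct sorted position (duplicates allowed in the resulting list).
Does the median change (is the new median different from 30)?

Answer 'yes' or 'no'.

Answer: yes

Derivation:
Old median = 30
Insert x = -7
New median = 26
Changed? yes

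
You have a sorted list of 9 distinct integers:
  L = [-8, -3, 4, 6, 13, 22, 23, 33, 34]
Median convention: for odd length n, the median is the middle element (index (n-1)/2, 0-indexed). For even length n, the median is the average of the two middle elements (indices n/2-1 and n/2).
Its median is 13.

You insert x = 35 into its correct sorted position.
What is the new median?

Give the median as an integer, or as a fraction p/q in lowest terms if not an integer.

Answer: 35/2

Derivation:
Old list (sorted, length 9): [-8, -3, 4, 6, 13, 22, 23, 33, 34]
Old median = 13
Insert x = 35
Old length odd (9). Middle was index 4 = 13.
New length even (10). New median = avg of two middle elements.
x = 35: 9 elements are < x, 0 elements are > x.
New sorted list: [-8, -3, 4, 6, 13, 22, 23, 33, 34, 35]
New median = 35/2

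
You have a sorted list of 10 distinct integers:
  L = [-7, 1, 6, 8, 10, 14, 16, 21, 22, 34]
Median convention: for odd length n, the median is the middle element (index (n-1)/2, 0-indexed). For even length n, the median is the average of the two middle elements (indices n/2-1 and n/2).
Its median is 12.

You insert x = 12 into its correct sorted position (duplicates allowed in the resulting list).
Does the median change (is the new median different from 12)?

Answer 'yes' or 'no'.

Old median = 12
Insert x = 12
New median = 12
Changed? no

Answer: no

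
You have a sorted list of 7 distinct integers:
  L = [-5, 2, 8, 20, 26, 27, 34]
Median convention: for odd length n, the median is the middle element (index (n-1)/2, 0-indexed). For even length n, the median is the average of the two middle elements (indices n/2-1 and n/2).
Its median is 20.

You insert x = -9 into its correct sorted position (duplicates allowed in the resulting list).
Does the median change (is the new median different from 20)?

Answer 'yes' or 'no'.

Answer: yes

Derivation:
Old median = 20
Insert x = -9
New median = 14
Changed? yes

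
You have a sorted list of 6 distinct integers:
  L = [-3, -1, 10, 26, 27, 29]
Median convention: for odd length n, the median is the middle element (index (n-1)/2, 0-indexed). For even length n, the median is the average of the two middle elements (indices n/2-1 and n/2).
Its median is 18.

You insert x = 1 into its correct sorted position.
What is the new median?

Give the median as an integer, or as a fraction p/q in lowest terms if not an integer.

Answer: 10

Derivation:
Old list (sorted, length 6): [-3, -1, 10, 26, 27, 29]
Old median = 18
Insert x = 1
Old length even (6). Middle pair: indices 2,3 = 10,26.
New length odd (7). New median = single middle element.
x = 1: 2 elements are < x, 4 elements are > x.
New sorted list: [-3, -1, 1, 10, 26, 27, 29]
New median = 10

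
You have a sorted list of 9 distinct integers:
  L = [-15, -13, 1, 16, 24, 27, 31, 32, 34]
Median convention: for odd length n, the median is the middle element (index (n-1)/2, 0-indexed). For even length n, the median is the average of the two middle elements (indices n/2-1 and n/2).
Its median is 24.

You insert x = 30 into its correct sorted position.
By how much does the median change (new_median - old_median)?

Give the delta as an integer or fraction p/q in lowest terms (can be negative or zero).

Old median = 24
After inserting x = 30: new sorted = [-15, -13, 1, 16, 24, 27, 30, 31, 32, 34]
New median = 51/2
Delta = 51/2 - 24 = 3/2

Answer: 3/2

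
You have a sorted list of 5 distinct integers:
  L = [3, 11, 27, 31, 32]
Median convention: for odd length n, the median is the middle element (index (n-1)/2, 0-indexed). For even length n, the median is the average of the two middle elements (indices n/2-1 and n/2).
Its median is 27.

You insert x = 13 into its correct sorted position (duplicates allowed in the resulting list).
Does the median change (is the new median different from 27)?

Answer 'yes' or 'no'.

Old median = 27
Insert x = 13
New median = 20
Changed? yes

Answer: yes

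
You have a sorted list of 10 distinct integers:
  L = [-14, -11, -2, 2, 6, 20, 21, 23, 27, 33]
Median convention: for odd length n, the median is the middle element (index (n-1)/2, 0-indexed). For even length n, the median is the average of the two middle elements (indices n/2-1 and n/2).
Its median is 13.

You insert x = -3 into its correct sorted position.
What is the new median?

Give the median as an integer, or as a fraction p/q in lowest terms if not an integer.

Old list (sorted, length 10): [-14, -11, -2, 2, 6, 20, 21, 23, 27, 33]
Old median = 13
Insert x = -3
Old length even (10). Middle pair: indices 4,5 = 6,20.
New length odd (11). New median = single middle element.
x = -3: 2 elements are < x, 8 elements are > x.
New sorted list: [-14, -11, -3, -2, 2, 6, 20, 21, 23, 27, 33]
New median = 6

Answer: 6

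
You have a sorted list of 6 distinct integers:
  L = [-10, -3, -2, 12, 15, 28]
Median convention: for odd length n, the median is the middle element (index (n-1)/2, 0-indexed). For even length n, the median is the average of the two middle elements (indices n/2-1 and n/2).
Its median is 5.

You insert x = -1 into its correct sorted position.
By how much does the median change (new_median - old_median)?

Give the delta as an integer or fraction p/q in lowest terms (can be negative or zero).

Answer: -6

Derivation:
Old median = 5
After inserting x = -1: new sorted = [-10, -3, -2, -1, 12, 15, 28]
New median = -1
Delta = -1 - 5 = -6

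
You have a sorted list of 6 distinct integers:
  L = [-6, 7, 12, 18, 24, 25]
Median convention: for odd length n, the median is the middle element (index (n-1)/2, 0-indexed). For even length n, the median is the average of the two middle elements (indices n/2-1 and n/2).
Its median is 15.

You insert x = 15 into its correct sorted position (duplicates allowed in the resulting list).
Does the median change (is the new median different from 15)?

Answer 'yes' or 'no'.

Old median = 15
Insert x = 15
New median = 15
Changed? no

Answer: no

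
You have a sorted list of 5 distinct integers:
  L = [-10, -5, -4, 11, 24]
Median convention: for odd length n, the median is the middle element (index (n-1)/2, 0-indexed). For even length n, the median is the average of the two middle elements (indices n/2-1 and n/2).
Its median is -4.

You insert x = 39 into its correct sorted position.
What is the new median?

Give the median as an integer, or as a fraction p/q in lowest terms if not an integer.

Old list (sorted, length 5): [-10, -5, -4, 11, 24]
Old median = -4
Insert x = 39
Old length odd (5). Middle was index 2 = -4.
New length even (6). New median = avg of two middle elements.
x = 39: 5 elements are < x, 0 elements are > x.
New sorted list: [-10, -5, -4, 11, 24, 39]
New median = 7/2

Answer: 7/2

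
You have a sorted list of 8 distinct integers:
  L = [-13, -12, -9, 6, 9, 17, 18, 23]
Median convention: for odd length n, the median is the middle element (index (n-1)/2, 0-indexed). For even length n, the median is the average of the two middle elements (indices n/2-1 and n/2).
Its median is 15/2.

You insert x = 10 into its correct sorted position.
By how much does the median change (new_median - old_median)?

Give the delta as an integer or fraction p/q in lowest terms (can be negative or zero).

Old median = 15/2
After inserting x = 10: new sorted = [-13, -12, -9, 6, 9, 10, 17, 18, 23]
New median = 9
Delta = 9 - 15/2 = 3/2

Answer: 3/2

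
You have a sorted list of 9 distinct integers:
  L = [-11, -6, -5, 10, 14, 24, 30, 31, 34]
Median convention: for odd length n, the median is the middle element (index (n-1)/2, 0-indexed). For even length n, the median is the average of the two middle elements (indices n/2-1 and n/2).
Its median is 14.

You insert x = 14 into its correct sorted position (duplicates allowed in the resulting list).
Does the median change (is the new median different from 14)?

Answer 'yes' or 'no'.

Answer: no

Derivation:
Old median = 14
Insert x = 14
New median = 14
Changed? no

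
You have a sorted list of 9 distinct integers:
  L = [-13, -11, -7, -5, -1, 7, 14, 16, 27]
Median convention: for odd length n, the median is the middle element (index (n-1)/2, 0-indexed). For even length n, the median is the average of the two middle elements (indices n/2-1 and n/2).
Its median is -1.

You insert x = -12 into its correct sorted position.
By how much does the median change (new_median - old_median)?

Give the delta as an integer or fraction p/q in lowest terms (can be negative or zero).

Old median = -1
After inserting x = -12: new sorted = [-13, -12, -11, -7, -5, -1, 7, 14, 16, 27]
New median = -3
Delta = -3 - -1 = -2

Answer: -2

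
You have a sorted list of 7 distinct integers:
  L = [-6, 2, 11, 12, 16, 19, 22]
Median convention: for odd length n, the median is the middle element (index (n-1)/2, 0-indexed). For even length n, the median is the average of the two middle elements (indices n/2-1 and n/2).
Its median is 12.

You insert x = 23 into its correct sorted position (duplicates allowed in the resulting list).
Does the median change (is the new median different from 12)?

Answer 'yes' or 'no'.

Answer: yes

Derivation:
Old median = 12
Insert x = 23
New median = 14
Changed? yes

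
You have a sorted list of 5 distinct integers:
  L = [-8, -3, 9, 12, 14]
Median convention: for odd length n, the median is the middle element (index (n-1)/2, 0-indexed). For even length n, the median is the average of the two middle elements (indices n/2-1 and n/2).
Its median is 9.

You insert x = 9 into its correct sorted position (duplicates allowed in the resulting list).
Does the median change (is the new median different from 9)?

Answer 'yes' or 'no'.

Old median = 9
Insert x = 9
New median = 9
Changed? no

Answer: no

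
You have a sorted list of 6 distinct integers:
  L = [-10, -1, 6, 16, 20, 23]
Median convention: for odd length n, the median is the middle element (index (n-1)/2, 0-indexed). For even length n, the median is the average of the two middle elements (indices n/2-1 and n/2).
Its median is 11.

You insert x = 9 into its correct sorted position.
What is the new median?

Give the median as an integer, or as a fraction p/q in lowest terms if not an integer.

Answer: 9

Derivation:
Old list (sorted, length 6): [-10, -1, 6, 16, 20, 23]
Old median = 11
Insert x = 9
Old length even (6). Middle pair: indices 2,3 = 6,16.
New length odd (7). New median = single middle element.
x = 9: 3 elements are < x, 3 elements are > x.
New sorted list: [-10, -1, 6, 9, 16, 20, 23]
New median = 9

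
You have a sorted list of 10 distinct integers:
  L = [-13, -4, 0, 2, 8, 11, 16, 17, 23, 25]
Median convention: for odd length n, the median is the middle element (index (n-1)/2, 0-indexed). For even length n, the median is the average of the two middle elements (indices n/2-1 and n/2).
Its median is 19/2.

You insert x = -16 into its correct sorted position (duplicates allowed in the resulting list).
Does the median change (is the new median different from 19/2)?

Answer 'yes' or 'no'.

Answer: yes

Derivation:
Old median = 19/2
Insert x = -16
New median = 8
Changed? yes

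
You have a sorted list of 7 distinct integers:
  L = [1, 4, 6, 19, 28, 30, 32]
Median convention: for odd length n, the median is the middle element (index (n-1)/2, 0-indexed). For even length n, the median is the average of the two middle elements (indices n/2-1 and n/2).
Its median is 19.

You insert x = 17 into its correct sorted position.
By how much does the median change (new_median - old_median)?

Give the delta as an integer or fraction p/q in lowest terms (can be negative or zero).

Answer: -1

Derivation:
Old median = 19
After inserting x = 17: new sorted = [1, 4, 6, 17, 19, 28, 30, 32]
New median = 18
Delta = 18 - 19 = -1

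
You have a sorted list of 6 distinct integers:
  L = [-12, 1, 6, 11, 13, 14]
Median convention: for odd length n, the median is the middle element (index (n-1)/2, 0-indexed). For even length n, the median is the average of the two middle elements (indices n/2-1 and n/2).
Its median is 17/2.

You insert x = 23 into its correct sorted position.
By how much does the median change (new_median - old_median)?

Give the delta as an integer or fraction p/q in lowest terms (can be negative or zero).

Answer: 5/2

Derivation:
Old median = 17/2
After inserting x = 23: new sorted = [-12, 1, 6, 11, 13, 14, 23]
New median = 11
Delta = 11 - 17/2 = 5/2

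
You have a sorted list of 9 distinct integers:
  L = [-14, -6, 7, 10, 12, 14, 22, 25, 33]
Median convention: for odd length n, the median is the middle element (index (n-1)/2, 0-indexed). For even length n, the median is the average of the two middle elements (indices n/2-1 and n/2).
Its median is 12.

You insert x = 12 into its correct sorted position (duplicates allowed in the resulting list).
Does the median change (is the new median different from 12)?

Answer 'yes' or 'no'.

Old median = 12
Insert x = 12
New median = 12
Changed? no

Answer: no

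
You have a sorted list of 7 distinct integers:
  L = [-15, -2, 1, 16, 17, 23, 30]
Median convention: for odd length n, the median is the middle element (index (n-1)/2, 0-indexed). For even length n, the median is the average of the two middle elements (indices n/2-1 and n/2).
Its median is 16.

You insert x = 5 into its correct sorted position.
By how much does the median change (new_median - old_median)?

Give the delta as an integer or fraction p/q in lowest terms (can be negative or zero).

Answer: -11/2

Derivation:
Old median = 16
After inserting x = 5: new sorted = [-15, -2, 1, 5, 16, 17, 23, 30]
New median = 21/2
Delta = 21/2 - 16 = -11/2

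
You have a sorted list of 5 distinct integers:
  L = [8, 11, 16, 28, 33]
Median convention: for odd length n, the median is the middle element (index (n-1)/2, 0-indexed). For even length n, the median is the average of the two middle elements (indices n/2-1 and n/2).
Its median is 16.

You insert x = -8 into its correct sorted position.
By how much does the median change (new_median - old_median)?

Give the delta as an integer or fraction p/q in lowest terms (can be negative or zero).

Answer: -5/2

Derivation:
Old median = 16
After inserting x = -8: new sorted = [-8, 8, 11, 16, 28, 33]
New median = 27/2
Delta = 27/2 - 16 = -5/2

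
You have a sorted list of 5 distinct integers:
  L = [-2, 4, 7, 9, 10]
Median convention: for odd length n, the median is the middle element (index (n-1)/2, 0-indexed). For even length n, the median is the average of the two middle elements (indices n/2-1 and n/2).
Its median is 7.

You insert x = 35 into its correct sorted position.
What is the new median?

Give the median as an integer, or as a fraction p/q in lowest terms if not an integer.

Old list (sorted, length 5): [-2, 4, 7, 9, 10]
Old median = 7
Insert x = 35
Old length odd (5). Middle was index 2 = 7.
New length even (6). New median = avg of two middle elements.
x = 35: 5 elements are < x, 0 elements are > x.
New sorted list: [-2, 4, 7, 9, 10, 35]
New median = 8

Answer: 8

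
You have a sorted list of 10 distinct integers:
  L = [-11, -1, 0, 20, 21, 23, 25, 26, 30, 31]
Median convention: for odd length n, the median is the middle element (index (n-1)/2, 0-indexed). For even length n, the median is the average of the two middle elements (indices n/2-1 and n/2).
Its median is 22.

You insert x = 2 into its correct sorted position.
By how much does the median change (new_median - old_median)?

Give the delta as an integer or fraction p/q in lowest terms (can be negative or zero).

Answer: -1

Derivation:
Old median = 22
After inserting x = 2: new sorted = [-11, -1, 0, 2, 20, 21, 23, 25, 26, 30, 31]
New median = 21
Delta = 21 - 22 = -1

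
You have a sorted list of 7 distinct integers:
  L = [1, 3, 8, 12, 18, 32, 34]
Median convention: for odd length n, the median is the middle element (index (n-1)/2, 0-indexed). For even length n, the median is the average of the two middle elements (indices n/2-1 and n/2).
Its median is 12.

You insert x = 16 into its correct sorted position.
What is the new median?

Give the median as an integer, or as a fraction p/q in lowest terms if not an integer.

Old list (sorted, length 7): [1, 3, 8, 12, 18, 32, 34]
Old median = 12
Insert x = 16
Old length odd (7). Middle was index 3 = 12.
New length even (8). New median = avg of two middle elements.
x = 16: 4 elements are < x, 3 elements are > x.
New sorted list: [1, 3, 8, 12, 16, 18, 32, 34]
New median = 14

Answer: 14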